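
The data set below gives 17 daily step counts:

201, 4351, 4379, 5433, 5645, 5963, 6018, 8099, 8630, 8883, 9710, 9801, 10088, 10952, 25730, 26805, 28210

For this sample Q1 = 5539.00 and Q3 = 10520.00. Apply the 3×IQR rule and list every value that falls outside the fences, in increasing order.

IQR = Q3 − Q1 = 10520.00 − 5539.00 = 4981.00.
Lower fence = Q1 − 3·IQR = 5539.00 − 14943.00 = -9404.00.
Upper fence = Q3 + 3·IQR = 10520.00 + 14943.00 = 25463.00.
25730 > 25463.00 → outlier.
26805 > 25463.00 → outlier.
28210 > 25463.00 → outlier.
All remaining values lie within [-9404.00, 25463.00].

25730, 26805, 28210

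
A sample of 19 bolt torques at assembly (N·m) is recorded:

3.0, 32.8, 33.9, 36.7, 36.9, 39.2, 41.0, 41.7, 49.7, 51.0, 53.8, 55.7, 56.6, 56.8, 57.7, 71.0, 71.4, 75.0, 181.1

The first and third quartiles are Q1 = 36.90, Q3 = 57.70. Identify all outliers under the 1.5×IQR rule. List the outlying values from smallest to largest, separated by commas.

3.0, 181.1

IQR = Q3 − Q1 = 57.70 − 36.90 = 20.80.
Lower fence = Q1 − 1.5·IQR = 36.90 − 31.20 = 5.70.
Upper fence = Q3 + 1.5·IQR = 57.70 + 31.20 = 88.90.
3.0 < 5.70 → outlier.
181.1 > 88.90 → outlier.
All remaining values lie within [5.70, 88.90].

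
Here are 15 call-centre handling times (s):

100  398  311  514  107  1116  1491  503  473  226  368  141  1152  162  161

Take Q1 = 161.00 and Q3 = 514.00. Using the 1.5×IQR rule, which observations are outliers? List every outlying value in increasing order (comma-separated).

IQR = Q3 − Q1 = 514.00 − 161.00 = 353.00.
Lower fence = Q1 − 1.5·IQR = 161.00 − 529.50 = -368.50.
Upper fence = Q3 + 1.5·IQR = 514.00 + 529.50 = 1043.50.
1116 > 1043.50 → outlier.
1152 > 1043.50 → outlier.
1491 > 1043.50 → outlier.
All remaining values lie within [-368.50, 1043.50].

1116, 1152, 1491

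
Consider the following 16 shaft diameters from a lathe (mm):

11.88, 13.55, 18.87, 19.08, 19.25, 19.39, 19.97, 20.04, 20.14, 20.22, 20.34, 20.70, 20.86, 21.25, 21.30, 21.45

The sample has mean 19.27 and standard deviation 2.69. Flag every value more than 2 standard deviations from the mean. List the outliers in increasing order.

Cutoffs at x̄ ± 2s: 19.27 ± 2·2.69 = [13.89, 24.65].
11.88: z = -2.75, |z| > 2 → outlier.
13.55: z = -2.13, |z| > 2 → outlier.
Every other value lies within [13.89, 24.65].

11.88, 13.55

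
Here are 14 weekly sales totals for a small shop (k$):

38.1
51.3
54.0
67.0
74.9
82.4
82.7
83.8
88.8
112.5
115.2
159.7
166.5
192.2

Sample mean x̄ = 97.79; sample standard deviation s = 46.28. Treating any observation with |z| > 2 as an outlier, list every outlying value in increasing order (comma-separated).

Cutoffs at x̄ ± 2s: 97.79 ± 2·46.28 = [5.23, 190.35].
192.2: z = 2.04, |z| > 2 → outlier.
Every other value lies within [5.23, 190.35].

192.2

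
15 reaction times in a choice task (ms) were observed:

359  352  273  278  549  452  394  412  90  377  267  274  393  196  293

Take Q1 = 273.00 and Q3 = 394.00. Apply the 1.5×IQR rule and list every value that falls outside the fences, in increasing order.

IQR = Q3 − Q1 = 394.00 − 273.00 = 121.00.
Lower fence = Q1 − 1.5·IQR = 273.00 − 181.50 = 91.50.
Upper fence = Q3 + 1.5·IQR = 394.00 + 181.50 = 575.50.
90 < 91.50 → outlier.
All remaining values lie within [91.50, 575.50].

90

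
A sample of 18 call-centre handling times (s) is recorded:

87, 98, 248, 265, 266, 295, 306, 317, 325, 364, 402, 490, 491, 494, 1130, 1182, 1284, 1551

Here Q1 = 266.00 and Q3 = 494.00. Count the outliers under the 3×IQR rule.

3

IQR = 228.00; fences at 266.00 − 684.00 = -418.00 and 494.00 + 684.00 = 1178.00.
Outside the cutoffs: 1182, 1284, 1551.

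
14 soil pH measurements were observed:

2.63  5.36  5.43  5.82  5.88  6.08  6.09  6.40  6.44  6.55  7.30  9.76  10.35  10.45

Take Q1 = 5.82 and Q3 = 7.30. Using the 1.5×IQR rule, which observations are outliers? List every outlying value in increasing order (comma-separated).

2.63, 9.76, 10.35, 10.45

IQR = Q3 − Q1 = 7.30 − 5.82 = 1.48.
Lower fence = Q1 − 1.5·IQR = 5.82 − 2.22 = 3.60.
Upper fence = Q3 + 1.5·IQR = 7.30 + 2.22 = 9.52.
2.63 < 3.60 → outlier.
9.76 > 9.52 → outlier.
10.35 > 9.52 → outlier.
10.45 > 9.52 → outlier.
All remaining values lie within [3.60, 9.52].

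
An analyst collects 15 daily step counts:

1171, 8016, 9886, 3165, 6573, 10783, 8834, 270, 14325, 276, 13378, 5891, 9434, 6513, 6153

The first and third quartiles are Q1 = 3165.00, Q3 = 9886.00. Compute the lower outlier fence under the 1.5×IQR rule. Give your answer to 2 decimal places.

-6916.50

IQR = Q3 − Q1 = 9886.00 − 3165.00 = 6721.00.
Lower fence = Q1 − 1.5·IQR = 3165.00 − 10081.50 = -6916.50.
Upper fence = Q3 + 1.5·IQR = 9886.00 + 10081.50 = 19967.50.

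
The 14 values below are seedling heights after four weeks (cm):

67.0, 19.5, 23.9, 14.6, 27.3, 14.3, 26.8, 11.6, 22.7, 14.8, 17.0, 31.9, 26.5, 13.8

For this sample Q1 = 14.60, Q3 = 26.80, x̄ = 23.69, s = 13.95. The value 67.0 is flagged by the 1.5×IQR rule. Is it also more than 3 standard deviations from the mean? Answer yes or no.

z = (67.0 − 23.69) / 13.95 = 3.10.
|z| = 3.10 > 3.

yes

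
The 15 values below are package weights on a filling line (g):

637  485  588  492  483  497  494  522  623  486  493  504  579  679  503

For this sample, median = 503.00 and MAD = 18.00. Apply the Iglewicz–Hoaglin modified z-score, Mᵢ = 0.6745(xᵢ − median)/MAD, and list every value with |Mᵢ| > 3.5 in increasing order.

|Mᵢ| > 3.5 ⇔ |xᵢ − 503.00| > 3.5·18.00/0.6745 = 93.40.
So outliers lie outside [409.60, 596.40].
623: M = 4.50 → outlier.
637: M = 5.02 → outlier.
679: M = 6.60 → outlier.

623, 637, 679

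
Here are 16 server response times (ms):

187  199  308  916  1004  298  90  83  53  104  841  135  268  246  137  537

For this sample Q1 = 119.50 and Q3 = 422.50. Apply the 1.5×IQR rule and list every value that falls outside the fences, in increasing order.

916, 1004

IQR = Q3 − Q1 = 422.50 − 119.50 = 303.00.
Lower fence = Q1 − 1.5·IQR = 119.50 − 454.50 = -335.00.
Upper fence = Q3 + 1.5·IQR = 422.50 + 454.50 = 877.00.
916 > 877.00 → outlier.
1004 > 877.00 → outlier.
All remaining values lie within [-335.00, 877.00].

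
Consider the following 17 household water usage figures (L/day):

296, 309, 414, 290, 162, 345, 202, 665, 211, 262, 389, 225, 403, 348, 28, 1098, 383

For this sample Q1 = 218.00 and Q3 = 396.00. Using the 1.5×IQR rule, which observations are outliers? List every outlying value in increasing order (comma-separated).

IQR = Q3 − Q1 = 396.00 − 218.00 = 178.00.
Lower fence = Q1 − 1.5·IQR = 218.00 − 267.00 = -49.00.
Upper fence = Q3 + 1.5·IQR = 396.00 + 267.00 = 663.00.
665 > 663.00 → outlier.
1098 > 663.00 → outlier.
All remaining values lie within [-49.00, 663.00].

665, 1098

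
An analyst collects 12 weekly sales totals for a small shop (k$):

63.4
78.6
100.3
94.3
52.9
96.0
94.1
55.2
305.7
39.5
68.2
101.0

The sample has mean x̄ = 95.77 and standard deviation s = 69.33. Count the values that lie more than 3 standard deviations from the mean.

Cutoffs: x̄ ± 3s = [-112.22, 303.76].
Outside the cutoffs: 305.7.

1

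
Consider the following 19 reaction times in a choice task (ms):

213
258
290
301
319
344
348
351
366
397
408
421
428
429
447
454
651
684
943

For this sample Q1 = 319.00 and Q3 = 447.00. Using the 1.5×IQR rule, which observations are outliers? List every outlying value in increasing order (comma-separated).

651, 684, 943

IQR = Q3 − Q1 = 447.00 − 319.00 = 128.00.
Lower fence = Q1 − 1.5·IQR = 319.00 − 192.00 = 127.00.
Upper fence = Q3 + 1.5·IQR = 447.00 + 192.00 = 639.00.
651 > 639.00 → outlier.
684 > 639.00 → outlier.
943 > 639.00 → outlier.
All remaining values lie within [127.00, 639.00].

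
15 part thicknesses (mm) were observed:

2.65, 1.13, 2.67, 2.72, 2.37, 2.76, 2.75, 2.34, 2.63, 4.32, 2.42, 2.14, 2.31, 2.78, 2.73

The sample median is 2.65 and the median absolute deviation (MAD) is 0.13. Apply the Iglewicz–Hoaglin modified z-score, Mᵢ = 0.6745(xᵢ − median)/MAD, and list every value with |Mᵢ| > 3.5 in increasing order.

|Mᵢ| > 3.5 ⇔ |xᵢ − 2.65| > 3.5·0.13/0.6745 = 0.67.
So outliers lie outside [1.98, 3.32].
1.13: M = -7.89 → outlier.
4.32: M = 8.66 → outlier.

1.13, 4.32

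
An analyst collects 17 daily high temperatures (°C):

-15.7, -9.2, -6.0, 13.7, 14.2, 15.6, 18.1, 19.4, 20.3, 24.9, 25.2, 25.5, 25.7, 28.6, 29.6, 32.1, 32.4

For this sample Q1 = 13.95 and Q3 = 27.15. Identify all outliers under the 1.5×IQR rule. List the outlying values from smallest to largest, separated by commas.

IQR = Q3 − Q1 = 27.15 − 13.95 = 13.20.
Lower fence = Q1 − 1.5·IQR = 13.95 − 19.80 = -5.85.
Upper fence = Q3 + 1.5·IQR = 27.15 + 19.80 = 46.95.
-15.7 < -5.85 → outlier.
-9.2 < -5.85 → outlier.
-6.0 < -5.85 → outlier.
All remaining values lie within [-5.85, 46.95].

-15.7, -9.2, -6.0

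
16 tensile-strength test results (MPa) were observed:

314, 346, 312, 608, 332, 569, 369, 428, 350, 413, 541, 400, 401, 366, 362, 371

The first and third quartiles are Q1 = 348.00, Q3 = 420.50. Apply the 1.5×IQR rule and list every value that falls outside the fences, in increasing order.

541, 569, 608

IQR = Q3 − Q1 = 420.50 − 348.00 = 72.50.
Lower fence = Q1 − 1.5·IQR = 348.00 − 108.75 = 239.25.
Upper fence = Q3 + 1.5·IQR = 420.50 + 108.75 = 529.25.
541 > 529.25 → outlier.
569 > 529.25 → outlier.
608 > 529.25 → outlier.
All remaining values lie within [239.25, 529.25].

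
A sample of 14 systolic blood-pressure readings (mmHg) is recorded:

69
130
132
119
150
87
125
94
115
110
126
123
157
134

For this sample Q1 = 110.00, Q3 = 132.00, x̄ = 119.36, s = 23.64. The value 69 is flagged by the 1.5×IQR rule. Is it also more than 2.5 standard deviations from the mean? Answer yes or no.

z = (69 − 119.36) / 23.64 = -2.13.
|z| = 2.13 ≤ 2.5.

no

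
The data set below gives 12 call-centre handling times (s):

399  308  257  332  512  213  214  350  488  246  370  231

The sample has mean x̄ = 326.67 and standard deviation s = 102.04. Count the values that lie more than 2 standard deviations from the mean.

Cutoffs: x̄ ± 2s = [122.59, 530.75].
Every value lies within the cutoffs.

0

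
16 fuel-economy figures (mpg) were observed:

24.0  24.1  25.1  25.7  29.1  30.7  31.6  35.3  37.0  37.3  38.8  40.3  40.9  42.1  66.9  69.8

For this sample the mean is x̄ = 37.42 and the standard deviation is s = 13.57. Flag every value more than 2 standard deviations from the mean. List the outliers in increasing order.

66.9, 69.8

Cutoffs at x̄ ± 2s: 37.42 ± 2·13.57 = [10.28, 64.56].
66.9: z = 2.17, |z| > 2 → outlier.
69.8: z = 2.39, |z| > 2 → outlier.
Every other value lies within [10.28, 64.56].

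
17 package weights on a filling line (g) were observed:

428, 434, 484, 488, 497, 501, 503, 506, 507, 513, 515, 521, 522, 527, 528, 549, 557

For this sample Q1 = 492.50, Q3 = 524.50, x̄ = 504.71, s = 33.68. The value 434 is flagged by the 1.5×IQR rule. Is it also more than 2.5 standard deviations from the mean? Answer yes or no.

z = (434 − 504.71) / 33.68 = -2.10.
|z| = 2.10 ≤ 2.5.

no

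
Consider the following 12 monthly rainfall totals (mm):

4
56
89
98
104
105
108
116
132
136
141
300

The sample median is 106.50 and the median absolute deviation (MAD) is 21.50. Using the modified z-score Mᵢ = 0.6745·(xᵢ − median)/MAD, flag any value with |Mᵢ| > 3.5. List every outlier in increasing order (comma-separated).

300

|Mᵢ| > 3.5 ⇔ |xᵢ − 106.50| > 3.5·21.50/0.6745 = 111.56.
So outliers lie outside [-5.06, 218.06].
300: M = 6.07 → outlier.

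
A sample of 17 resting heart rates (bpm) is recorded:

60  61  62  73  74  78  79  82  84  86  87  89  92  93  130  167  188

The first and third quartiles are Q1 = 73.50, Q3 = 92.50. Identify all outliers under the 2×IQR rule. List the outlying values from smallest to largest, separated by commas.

IQR = Q3 − Q1 = 92.50 − 73.50 = 19.00.
Lower fence = Q1 − 2·IQR = 73.50 − 38.00 = 35.50.
Upper fence = Q3 + 2·IQR = 92.50 + 38.00 = 130.50.
167 > 130.50 → outlier.
188 > 130.50 → outlier.
All remaining values lie within [35.50, 130.50].

167, 188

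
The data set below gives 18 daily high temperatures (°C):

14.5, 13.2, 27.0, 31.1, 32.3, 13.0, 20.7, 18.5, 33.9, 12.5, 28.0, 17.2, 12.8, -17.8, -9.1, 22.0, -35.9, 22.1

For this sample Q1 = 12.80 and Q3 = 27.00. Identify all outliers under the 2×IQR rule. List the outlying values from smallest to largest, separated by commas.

-35.9, -17.8

IQR = Q3 − Q1 = 27.00 − 12.80 = 14.20.
Lower fence = Q1 − 2·IQR = 12.80 − 28.40 = -15.60.
Upper fence = Q3 + 2·IQR = 27.00 + 28.40 = 55.40.
-35.9 < -15.60 → outlier.
-17.8 < -15.60 → outlier.
All remaining values lie within [-15.60, 55.40].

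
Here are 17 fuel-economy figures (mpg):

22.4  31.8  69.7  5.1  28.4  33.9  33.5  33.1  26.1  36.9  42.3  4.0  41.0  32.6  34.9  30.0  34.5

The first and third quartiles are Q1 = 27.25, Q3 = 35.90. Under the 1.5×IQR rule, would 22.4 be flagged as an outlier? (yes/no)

IQR = Q3 − Q1 = 35.90 − 27.25 = 8.65.
Lower fence = Q1 − 1.5·IQR = 27.25 − 12.975 = 14.275.
Upper fence = Q3 + 1.5·IQR = 35.90 + 12.975 = 48.875.
22.4 lies within [14.275, 48.875].

no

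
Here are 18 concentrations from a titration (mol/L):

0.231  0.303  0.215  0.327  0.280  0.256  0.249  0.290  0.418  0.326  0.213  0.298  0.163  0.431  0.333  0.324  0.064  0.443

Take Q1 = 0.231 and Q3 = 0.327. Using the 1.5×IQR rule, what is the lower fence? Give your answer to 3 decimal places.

0.087

IQR = Q3 − Q1 = 0.327 − 0.231 = 0.096.
Lower fence = Q1 − 1.5·IQR = 0.231 − 0.144 = 0.087.
Upper fence = Q3 + 1.5·IQR = 0.327 + 0.144 = 0.471.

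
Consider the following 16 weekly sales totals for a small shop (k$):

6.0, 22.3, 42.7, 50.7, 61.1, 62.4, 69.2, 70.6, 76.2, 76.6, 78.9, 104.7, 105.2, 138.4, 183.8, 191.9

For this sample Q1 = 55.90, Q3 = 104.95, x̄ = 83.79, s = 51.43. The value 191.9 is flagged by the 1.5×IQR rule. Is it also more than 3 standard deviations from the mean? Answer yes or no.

z = (191.9 − 83.79) / 51.43 = 2.10.
|z| = 2.10 ≤ 3.

no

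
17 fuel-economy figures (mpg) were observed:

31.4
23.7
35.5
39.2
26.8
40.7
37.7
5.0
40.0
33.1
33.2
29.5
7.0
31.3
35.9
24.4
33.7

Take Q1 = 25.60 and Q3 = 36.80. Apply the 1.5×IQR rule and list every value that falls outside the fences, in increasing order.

5.0, 7.0

IQR = Q3 − Q1 = 36.80 − 25.60 = 11.20.
Lower fence = Q1 − 1.5·IQR = 25.60 − 16.80 = 8.80.
Upper fence = Q3 + 1.5·IQR = 36.80 + 16.80 = 53.60.
5.0 < 8.80 → outlier.
7.0 < 8.80 → outlier.
All remaining values lie within [8.80, 53.60].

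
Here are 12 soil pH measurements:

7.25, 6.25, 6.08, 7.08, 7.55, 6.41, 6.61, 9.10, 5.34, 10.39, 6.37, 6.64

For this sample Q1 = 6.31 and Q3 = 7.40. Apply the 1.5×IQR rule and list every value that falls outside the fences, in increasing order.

IQR = Q3 − Q1 = 7.40 − 6.31 = 1.09.
Lower fence = Q1 − 1.5·IQR = 6.31 − 1.635 = 4.675.
Upper fence = Q3 + 1.5·IQR = 7.40 + 1.635 = 9.035.
9.10 > 9.035 → outlier.
10.39 > 9.035 → outlier.
All remaining values lie within [4.675, 9.035].

9.10, 10.39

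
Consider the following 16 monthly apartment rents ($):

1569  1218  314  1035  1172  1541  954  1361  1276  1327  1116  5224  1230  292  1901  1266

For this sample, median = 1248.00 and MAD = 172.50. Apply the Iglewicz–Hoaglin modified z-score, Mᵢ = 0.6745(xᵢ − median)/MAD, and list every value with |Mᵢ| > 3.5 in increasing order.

|Mᵢ| > 3.5 ⇔ |xᵢ − 1248.00| > 3.5·172.50/0.6745 = 895.11.
So outliers lie outside [352.89, 2143.11].
292: M = -3.74 → outlier.
314: M = -3.65 → outlier.
5224: M = 15.55 → outlier.

292, 314, 5224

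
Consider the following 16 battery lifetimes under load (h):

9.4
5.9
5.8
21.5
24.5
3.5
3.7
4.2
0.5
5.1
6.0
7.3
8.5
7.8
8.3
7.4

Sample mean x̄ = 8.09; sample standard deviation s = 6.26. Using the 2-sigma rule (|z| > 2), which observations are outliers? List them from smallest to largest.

21.5, 24.5

Cutoffs at x̄ ± 2s: 8.09 ± 2·6.26 = [-4.43, 20.61].
21.5: z = 2.14, |z| > 2 → outlier.
24.5: z = 2.62, |z| > 2 → outlier.
Every other value lies within [-4.43, 20.61].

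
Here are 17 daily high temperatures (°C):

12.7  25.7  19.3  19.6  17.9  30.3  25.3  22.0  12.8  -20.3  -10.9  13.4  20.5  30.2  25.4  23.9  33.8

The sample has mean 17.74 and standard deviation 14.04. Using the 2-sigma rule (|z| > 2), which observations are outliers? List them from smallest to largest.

-20.3, -10.9

Cutoffs at x̄ ± 2s: 17.74 ± 2·14.04 = [-10.34, 45.82].
-20.3: z = -2.71, |z| > 2 → outlier.
-10.9: z = -2.04, |z| > 2 → outlier.
Every other value lies within [-10.34, 45.82].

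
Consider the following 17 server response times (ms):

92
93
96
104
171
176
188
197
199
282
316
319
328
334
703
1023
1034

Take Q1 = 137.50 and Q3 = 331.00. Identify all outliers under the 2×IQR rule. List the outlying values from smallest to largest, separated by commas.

IQR = Q3 − Q1 = 331.00 − 137.50 = 193.50.
Lower fence = Q1 − 2·IQR = 137.50 − 387.00 = -249.50.
Upper fence = Q3 + 2·IQR = 331.00 + 387.00 = 718.00.
1023 > 718.00 → outlier.
1034 > 718.00 → outlier.
All remaining values lie within [-249.50, 718.00].

1023, 1034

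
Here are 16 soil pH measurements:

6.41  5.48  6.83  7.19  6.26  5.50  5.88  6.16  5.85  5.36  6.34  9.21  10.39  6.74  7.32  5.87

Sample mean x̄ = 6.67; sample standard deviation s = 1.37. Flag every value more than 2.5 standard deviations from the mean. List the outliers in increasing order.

10.39

Cutoffs at x̄ ± 2.5s: 6.67 ± 2.5·1.37 = [3.245, 10.095].
10.39: z = 2.72, |z| > 2.5 → outlier.
Every other value lies within [3.245, 10.095].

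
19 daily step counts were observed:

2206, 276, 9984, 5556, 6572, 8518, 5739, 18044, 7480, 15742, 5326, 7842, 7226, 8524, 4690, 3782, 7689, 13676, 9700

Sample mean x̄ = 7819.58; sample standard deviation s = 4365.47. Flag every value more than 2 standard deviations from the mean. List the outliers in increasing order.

Cutoffs at x̄ ± 2s: 7819.58 ± 2·4365.47 = [-911.36, 16550.52].
18044: z = 2.34, |z| > 2 → outlier.
Every other value lies within [-911.36, 16550.52].

18044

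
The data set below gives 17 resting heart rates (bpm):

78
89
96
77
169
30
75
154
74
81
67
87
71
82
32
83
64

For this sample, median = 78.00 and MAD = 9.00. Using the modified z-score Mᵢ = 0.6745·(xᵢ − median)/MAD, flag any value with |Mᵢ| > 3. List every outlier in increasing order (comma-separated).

|Mᵢ| > 3 ⇔ |xᵢ − 78.00| > 3·9.00/0.6745 = 40.03.
So outliers lie outside [37.97, 118.03].
30: M = -3.60 → outlier.
32: M = -3.45 → outlier.
154: M = 5.70 → outlier.
169: M = 6.82 → outlier.

30, 32, 154, 169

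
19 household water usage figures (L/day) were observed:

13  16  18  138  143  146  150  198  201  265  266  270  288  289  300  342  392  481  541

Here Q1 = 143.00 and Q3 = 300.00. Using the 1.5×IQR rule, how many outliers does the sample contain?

1

IQR = 157.00; fences at 143.00 − 235.50 = -92.50 and 300.00 + 235.50 = 535.50.
Outside the cutoffs: 541.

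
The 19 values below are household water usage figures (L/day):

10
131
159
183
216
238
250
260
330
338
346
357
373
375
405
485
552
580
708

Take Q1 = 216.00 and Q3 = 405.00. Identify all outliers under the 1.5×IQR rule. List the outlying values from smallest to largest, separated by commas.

708

IQR = Q3 − Q1 = 405.00 − 216.00 = 189.00.
Lower fence = Q1 − 1.5·IQR = 216.00 − 283.50 = -67.50.
Upper fence = Q3 + 1.5·IQR = 405.00 + 283.50 = 688.50.
708 > 688.50 → outlier.
All remaining values lie within [-67.50, 688.50].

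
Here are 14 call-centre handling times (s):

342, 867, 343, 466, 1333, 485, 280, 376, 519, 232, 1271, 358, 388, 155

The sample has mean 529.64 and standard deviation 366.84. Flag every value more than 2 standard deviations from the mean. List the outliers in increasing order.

1271, 1333

Cutoffs at x̄ ± 2s: 529.64 ± 2·366.84 = [-204.04, 1263.32].
1271: z = 2.02, |z| > 2 → outlier.
1333: z = 2.19, |z| > 2 → outlier.
Every other value lies within [-204.04, 1263.32].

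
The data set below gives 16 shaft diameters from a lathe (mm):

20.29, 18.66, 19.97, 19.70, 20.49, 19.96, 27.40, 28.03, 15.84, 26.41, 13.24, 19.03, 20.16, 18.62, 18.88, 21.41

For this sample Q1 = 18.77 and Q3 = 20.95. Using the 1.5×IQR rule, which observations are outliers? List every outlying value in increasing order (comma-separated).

13.24, 26.41, 27.40, 28.03

IQR = Q3 − Q1 = 20.95 − 18.77 = 2.18.
Lower fence = Q1 − 1.5·IQR = 18.77 − 3.27 = 15.50.
Upper fence = Q3 + 1.5·IQR = 20.95 + 3.27 = 24.22.
13.24 < 15.50 → outlier.
26.41 > 24.22 → outlier.
27.40 > 24.22 → outlier.
28.03 > 24.22 → outlier.
All remaining values lie within [15.50, 24.22].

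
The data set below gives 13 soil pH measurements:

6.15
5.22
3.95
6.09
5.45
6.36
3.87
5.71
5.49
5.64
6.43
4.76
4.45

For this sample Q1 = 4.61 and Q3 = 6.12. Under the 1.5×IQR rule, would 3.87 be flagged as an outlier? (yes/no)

IQR = Q3 − Q1 = 6.12 − 4.61 = 1.51.
Lower fence = Q1 − 1.5·IQR = 4.61 − 2.265 = 2.345.
Upper fence = Q3 + 1.5·IQR = 6.12 + 2.265 = 8.385.
3.87 lies within [2.345, 8.385].

no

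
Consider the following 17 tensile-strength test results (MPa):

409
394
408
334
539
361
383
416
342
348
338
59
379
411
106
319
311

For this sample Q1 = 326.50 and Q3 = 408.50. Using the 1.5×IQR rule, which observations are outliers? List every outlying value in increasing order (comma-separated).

IQR = Q3 − Q1 = 408.50 − 326.50 = 82.00.
Lower fence = Q1 − 1.5·IQR = 326.50 − 123.00 = 203.50.
Upper fence = Q3 + 1.5·IQR = 408.50 + 123.00 = 531.50.
59 < 203.50 → outlier.
106 < 203.50 → outlier.
539 > 531.50 → outlier.
All remaining values lie within [203.50, 531.50].

59, 106, 539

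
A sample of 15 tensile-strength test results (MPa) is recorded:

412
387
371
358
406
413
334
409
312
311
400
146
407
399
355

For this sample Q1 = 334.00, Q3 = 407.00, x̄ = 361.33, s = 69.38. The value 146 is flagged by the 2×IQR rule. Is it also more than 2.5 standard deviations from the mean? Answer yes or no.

z = (146 − 361.33) / 69.38 = -3.10.
|z| = 3.10 > 2.5.

yes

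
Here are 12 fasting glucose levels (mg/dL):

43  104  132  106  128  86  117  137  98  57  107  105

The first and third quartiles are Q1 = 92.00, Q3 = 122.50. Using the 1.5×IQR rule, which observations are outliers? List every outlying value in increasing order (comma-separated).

IQR = Q3 − Q1 = 122.50 − 92.00 = 30.50.
Lower fence = Q1 − 1.5·IQR = 92.00 − 45.75 = 46.25.
Upper fence = Q3 + 1.5·IQR = 122.50 + 45.75 = 168.25.
43 < 46.25 → outlier.
All remaining values lie within [46.25, 168.25].

43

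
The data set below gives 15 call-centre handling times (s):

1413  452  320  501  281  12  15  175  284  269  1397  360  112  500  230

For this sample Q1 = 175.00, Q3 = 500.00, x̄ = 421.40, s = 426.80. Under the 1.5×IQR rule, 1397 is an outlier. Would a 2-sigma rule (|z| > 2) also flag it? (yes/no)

z = (1397 − 421.40) / 426.80 = 2.29.
|z| = 2.29 > 2.

yes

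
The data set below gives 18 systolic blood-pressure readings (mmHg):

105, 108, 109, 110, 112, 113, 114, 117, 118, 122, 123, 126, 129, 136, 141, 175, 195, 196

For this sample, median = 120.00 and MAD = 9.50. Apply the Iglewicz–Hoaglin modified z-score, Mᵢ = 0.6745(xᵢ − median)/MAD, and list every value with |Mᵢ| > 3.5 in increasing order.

175, 195, 196

|Mᵢ| > 3.5 ⇔ |xᵢ − 120.00| > 3.5·9.50/0.6745 = 49.30.
So outliers lie outside [70.70, 169.30].
175: M = 3.91 → outlier.
195: M = 5.33 → outlier.
196: M = 5.40 → outlier.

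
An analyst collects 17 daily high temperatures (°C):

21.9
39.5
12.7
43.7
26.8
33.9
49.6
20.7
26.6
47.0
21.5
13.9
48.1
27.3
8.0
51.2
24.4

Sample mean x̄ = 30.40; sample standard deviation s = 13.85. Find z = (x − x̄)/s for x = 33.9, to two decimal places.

z = (33.9 − 30.40) / 13.85 = 0.25.

0.25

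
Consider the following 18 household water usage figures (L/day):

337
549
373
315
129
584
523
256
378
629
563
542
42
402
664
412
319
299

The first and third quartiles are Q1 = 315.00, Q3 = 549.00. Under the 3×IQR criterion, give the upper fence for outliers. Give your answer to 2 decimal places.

IQR = Q3 − Q1 = 549.00 − 315.00 = 234.00.
Lower fence = Q1 − 3·IQR = 315.00 − 702.00 = -387.00.
Upper fence = Q3 + 3·IQR = 549.00 + 702.00 = 1251.00.

1251.00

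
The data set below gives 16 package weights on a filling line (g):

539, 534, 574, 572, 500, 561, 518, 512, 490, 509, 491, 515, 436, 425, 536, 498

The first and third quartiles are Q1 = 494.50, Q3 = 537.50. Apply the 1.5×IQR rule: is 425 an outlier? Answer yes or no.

IQR = Q3 − Q1 = 537.50 − 494.50 = 43.00.
Lower fence = Q1 − 1.5·IQR = 494.50 − 64.50 = 430.00.
Upper fence = Q3 + 1.5·IQR = 537.50 + 64.50 = 602.00.
425 lies below the lower fence.

yes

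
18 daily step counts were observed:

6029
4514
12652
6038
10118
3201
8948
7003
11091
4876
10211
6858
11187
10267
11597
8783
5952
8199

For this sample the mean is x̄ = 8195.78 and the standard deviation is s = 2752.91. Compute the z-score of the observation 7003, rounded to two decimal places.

z = (7003 − 8195.78) / 2752.91 = -0.43.

-0.43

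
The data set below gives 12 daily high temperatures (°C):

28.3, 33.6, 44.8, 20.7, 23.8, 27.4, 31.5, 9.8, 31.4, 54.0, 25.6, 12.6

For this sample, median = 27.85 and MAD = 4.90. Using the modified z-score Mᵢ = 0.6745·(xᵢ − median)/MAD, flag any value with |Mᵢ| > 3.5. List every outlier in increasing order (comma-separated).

|Mᵢ| > 3.5 ⇔ |xᵢ − 27.85| > 3.5·4.90/0.6745 = 25.43.
So outliers lie outside [2.42, 53.28].
54.0: M = 3.60 → outlier.

54.0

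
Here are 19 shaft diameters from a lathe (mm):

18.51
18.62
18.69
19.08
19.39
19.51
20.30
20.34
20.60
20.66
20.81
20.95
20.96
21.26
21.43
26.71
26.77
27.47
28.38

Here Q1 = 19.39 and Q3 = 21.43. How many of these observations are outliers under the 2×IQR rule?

IQR = 2.04; fences at 19.39 − 4.08 = 15.31 and 21.43 + 4.08 = 25.51.
Outside the cutoffs: 26.71, 26.77, 27.47, 28.38.

4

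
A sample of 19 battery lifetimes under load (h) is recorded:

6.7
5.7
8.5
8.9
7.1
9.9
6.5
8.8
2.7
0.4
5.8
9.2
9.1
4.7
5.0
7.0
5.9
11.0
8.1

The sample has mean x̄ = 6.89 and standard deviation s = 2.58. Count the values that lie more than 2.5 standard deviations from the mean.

Cutoffs: x̄ ± 2.5s = [0.44, 13.34].
Outside the cutoffs: 0.4.

1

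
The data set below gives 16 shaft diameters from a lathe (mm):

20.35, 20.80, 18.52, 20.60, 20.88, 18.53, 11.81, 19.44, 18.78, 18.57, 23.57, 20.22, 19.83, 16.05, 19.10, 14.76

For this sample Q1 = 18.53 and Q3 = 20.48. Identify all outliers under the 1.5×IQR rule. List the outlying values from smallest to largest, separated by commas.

11.81, 14.76, 23.57

IQR = Q3 − Q1 = 20.48 − 18.53 = 1.95.
Lower fence = Q1 − 1.5·IQR = 18.53 − 2.925 = 15.605.
Upper fence = Q3 + 1.5·IQR = 20.48 + 2.925 = 23.405.
11.81 < 15.605 → outlier.
14.76 < 15.605 → outlier.
23.57 > 23.405 → outlier.
All remaining values lie within [15.605, 23.405].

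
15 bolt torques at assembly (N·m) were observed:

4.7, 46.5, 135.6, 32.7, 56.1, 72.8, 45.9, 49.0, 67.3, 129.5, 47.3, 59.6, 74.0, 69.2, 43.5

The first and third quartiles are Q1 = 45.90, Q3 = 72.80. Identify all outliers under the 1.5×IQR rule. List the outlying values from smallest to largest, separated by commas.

4.7, 129.5, 135.6

IQR = Q3 − Q1 = 72.80 − 45.90 = 26.90.
Lower fence = Q1 − 1.5·IQR = 45.90 − 40.35 = 5.55.
Upper fence = Q3 + 1.5·IQR = 72.80 + 40.35 = 113.15.
4.7 < 5.55 → outlier.
129.5 > 113.15 → outlier.
135.6 > 113.15 → outlier.
All remaining values lie within [5.55, 113.15].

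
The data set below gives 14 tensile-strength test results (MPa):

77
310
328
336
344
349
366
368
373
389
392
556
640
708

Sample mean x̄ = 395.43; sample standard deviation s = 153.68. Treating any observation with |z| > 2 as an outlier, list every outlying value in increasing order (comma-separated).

77, 708

Cutoffs at x̄ ± 2s: 395.43 ± 2·153.68 = [88.07, 702.79].
77: z = -2.07, |z| > 2 → outlier.
708: z = 2.03, |z| > 2 → outlier.
Every other value lies within [88.07, 702.79].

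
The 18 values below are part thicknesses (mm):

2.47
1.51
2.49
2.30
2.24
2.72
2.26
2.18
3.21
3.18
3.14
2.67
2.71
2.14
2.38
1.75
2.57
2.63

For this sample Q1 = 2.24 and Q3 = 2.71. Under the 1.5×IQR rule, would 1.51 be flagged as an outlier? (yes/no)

yes

IQR = Q3 − Q1 = 2.71 − 2.24 = 0.47.
Lower fence = Q1 − 1.5·IQR = 2.24 − 0.705 = 1.535.
Upper fence = Q3 + 1.5·IQR = 2.71 + 0.705 = 3.415.
1.51 lies below the lower fence.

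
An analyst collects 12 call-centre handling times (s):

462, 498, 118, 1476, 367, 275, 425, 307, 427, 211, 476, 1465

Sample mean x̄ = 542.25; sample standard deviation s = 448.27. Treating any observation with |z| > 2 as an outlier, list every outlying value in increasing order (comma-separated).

1465, 1476

Cutoffs at x̄ ± 2s: 542.25 ± 2·448.27 = [-354.29, 1438.79].
1465: z = 2.06, |z| > 2 → outlier.
1476: z = 2.08, |z| > 2 → outlier.
Every other value lies within [-354.29, 1438.79].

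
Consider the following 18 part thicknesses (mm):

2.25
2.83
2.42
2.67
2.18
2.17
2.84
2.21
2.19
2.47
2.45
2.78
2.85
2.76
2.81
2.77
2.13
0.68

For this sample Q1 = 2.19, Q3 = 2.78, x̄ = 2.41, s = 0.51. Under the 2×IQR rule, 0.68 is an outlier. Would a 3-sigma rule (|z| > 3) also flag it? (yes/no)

z = (0.68 − 2.41) / 0.51 = -3.39.
|z| = 3.39 > 3.

yes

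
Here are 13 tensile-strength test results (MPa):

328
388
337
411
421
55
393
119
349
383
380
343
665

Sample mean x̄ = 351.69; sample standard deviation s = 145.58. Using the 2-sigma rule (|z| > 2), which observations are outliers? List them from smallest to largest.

Cutoffs at x̄ ± 2s: 351.69 ± 2·145.58 = [60.53, 642.85].
55: z = -2.04, |z| > 2 → outlier.
665: z = 2.15, |z| > 2 → outlier.
Every other value lies within [60.53, 642.85].

55, 665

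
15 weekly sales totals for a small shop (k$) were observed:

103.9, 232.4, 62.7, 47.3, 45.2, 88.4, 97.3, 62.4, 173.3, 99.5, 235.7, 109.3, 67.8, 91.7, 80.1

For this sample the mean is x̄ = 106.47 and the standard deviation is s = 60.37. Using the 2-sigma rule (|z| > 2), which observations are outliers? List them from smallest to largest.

232.4, 235.7

Cutoffs at x̄ ± 2s: 106.47 ± 2·60.37 = [-14.27, 227.21].
232.4: z = 2.09, |z| > 2 → outlier.
235.7: z = 2.14, |z| > 2 → outlier.
Every other value lies within [-14.27, 227.21].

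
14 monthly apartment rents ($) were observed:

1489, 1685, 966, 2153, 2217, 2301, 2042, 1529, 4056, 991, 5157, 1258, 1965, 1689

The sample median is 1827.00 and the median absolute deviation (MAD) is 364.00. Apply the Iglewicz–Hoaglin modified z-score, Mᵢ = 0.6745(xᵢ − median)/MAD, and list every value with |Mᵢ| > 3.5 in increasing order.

4056, 5157

|Mᵢ| > 3.5 ⇔ |xᵢ − 1827.00| > 3.5·364.00/0.6745 = 1888.81.
So outliers lie outside [-61.81, 3715.81].
4056: M = 4.13 → outlier.
5157: M = 6.17 → outlier.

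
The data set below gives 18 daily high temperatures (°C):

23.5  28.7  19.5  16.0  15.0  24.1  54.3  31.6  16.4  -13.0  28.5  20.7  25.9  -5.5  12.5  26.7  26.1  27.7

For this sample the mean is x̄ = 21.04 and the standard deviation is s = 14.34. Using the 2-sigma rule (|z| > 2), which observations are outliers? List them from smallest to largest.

-13.0, 54.3

Cutoffs at x̄ ± 2s: 21.04 ± 2·14.34 = [-7.64, 49.72].
-13.0: z = -2.37, |z| > 2 → outlier.
54.3: z = 2.32, |z| > 2 → outlier.
Every other value lies within [-7.64, 49.72].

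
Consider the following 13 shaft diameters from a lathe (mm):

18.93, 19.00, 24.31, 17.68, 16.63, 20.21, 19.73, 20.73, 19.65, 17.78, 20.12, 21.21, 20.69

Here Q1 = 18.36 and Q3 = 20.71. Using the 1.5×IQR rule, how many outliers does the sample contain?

1

IQR = 2.35; fences at 18.36 − 3.525 = 14.835 and 20.71 + 3.525 = 24.235.
Outside the cutoffs: 24.31.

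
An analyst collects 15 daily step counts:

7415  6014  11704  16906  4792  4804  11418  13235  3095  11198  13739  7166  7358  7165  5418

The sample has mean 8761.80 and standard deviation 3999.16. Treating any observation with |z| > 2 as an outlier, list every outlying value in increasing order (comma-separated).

Cutoffs at x̄ ± 2s: 8761.80 ± 2·3999.16 = [763.48, 16760.12].
16906: z = 2.04, |z| > 2 → outlier.
Every other value lies within [763.48, 16760.12].

16906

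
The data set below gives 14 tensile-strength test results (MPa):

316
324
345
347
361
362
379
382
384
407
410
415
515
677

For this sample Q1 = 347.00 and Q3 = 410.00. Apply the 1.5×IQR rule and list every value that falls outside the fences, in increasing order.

IQR = Q3 − Q1 = 410.00 − 347.00 = 63.00.
Lower fence = Q1 − 1.5·IQR = 347.00 − 94.50 = 252.50.
Upper fence = Q3 + 1.5·IQR = 410.00 + 94.50 = 504.50.
515 > 504.50 → outlier.
677 > 504.50 → outlier.
All remaining values lie within [252.50, 504.50].

515, 677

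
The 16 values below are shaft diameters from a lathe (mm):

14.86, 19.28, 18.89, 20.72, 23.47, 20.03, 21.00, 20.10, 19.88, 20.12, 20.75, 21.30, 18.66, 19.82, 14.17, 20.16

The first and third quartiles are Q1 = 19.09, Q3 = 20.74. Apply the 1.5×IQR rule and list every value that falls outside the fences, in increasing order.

IQR = Q3 − Q1 = 20.74 − 19.09 = 1.65.
Lower fence = Q1 − 1.5·IQR = 19.09 − 2.475 = 16.615.
Upper fence = Q3 + 1.5·IQR = 20.74 + 2.475 = 23.215.
14.17 < 16.615 → outlier.
14.86 < 16.615 → outlier.
23.47 > 23.215 → outlier.
All remaining values lie within [16.615, 23.215].

14.17, 14.86, 23.47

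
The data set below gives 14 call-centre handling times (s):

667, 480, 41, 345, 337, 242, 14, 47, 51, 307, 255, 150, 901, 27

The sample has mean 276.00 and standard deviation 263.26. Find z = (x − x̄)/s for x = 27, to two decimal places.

z = (27 − 276.00) / 263.26 = -0.95.

-0.95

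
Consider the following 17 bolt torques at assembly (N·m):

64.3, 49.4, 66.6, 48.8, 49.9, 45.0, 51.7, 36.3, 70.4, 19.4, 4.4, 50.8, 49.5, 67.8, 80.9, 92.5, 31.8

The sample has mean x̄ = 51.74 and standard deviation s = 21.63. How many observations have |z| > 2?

1

Cutoffs: x̄ ± 2s = [8.48, 95.00].
Outside the cutoffs: 4.4.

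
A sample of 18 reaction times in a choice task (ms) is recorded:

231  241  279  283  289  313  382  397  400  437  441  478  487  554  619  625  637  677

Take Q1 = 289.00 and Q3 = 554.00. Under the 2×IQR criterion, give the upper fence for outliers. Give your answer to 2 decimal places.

1084.00

IQR = Q3 − Q1 = 554.00 − 289.00 = 265.00.
Lower fence = Q1 − 2·IQR = 289.00 − 530.00 = -241.00.
Upper fence = Q3 + 2·IQR = 554.00 + 530.00 = 1084.00.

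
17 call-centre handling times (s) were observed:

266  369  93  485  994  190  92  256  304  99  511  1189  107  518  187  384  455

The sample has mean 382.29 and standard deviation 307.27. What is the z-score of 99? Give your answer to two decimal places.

z = (99 − 382.29) / 307.27 = -0.92.

-0.92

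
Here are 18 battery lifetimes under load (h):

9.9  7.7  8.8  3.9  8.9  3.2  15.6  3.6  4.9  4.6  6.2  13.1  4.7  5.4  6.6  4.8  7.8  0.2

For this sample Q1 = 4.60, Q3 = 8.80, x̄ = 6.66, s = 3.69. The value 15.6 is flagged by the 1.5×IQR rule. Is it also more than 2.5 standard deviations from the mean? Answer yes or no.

no

z = (15.6 − 6.66) / 3.69 = 2.42.
|z| = 2.42 ≤ 2.5.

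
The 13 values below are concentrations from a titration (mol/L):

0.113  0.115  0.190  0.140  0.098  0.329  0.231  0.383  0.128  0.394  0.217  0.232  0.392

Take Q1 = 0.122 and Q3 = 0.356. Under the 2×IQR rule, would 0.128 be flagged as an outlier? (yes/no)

no

IQR = Q3 − Q1 = 0.356 − 0.122 = 0.234.
Lower fence = Q1 − 2·IQR = 0.122 − 0.468 = -0.346.
Upper fence = Q3 + 2·IQR = 0.356 + 0.468 = 0.824.
0.128 lies within [-0.346, 0.824].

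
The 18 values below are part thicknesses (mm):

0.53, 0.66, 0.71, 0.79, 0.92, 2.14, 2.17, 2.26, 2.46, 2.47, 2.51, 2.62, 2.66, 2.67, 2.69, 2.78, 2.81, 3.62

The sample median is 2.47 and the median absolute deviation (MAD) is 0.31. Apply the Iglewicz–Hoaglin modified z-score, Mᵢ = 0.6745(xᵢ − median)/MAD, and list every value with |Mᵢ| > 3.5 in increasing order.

|Mᵢ| > 3.5 ⇔ |xᵢ − 2.47| > 3.5·0.31/0.6745 = 1.61.
So outliers lie outside [0.86, 4.08].
0.53: M = -4.22 → outlier.
0.66: M = -3.94 → outlier.
0.71: M = -3.83 → outlier.
0.79: M = -3.66 → outlier.

0.53, 0.66, 0.71, 0.79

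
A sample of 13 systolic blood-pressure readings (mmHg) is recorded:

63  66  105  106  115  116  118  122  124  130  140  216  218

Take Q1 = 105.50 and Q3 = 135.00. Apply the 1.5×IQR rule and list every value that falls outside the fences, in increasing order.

216, 218

IQR = Q3 − Q1 = 135.00 − 105.50 = 29.50.
Lower fence = Q1 − 1.5·IQR = 105.50 − 44.25 = 61.25.
Upper fence = Q3 + 1.5·IQR = 135.00 + 44.25 = 179.25.
216 > 179.25 → outlier.
218 > 179.25 → outlier.
All remaining values lie within [61.25, 179.25].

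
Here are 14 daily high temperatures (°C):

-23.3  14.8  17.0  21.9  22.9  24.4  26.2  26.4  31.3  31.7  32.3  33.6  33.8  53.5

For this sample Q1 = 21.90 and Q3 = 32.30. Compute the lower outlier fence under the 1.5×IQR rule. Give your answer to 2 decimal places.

IQR = Q3 − Q1 = 32.30 − 21.90 = 10.40.
Lower fence = Q1 − 1.5·IQR = 21.90 − 15.60 = 6.30.
Upper fence = Q3 + 1.5·IQR = 32.30 + 15.60 = 47.90.

6.30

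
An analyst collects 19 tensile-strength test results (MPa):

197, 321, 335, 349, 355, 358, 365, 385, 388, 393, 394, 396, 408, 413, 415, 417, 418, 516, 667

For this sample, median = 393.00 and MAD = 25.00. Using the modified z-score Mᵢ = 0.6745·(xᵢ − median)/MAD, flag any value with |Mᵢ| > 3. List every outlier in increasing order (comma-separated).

|Mᵢ| > 3 ⇔ |xᵢ − 393.00| > 3·25.00/0.6745 = 111.19.
So outliers lie outside [281.81, 504.19].
197: M = -5.29 → outlier.
516: M = 3.32 → outlier.
667: M = 7.39 → outlier.

197, 516, 667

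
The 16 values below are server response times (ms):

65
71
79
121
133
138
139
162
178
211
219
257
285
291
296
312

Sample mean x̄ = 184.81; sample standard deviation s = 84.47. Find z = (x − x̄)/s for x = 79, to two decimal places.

-1.25

z = (79 − 184.81) / 84.47 = -1.25.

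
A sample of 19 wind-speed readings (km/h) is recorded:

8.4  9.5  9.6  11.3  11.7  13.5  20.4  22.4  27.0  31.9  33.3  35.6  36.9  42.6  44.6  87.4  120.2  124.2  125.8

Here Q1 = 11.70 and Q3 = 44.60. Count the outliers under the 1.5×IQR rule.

IQR = 32.90; fences at 11.70 − 49.35 = -37.65 and 44.60 + 49.35 = 93.95.
Outside the cutoffs: 120.2, 124.2, 125.8.

3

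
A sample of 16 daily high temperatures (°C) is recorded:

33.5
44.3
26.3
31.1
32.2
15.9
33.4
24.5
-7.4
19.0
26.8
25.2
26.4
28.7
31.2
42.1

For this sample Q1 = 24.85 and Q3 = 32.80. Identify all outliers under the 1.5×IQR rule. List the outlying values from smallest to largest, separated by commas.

-7.4

IQR = Q3 − Q1 = 32.80 − 24.85 = 7.95.
Lower fence = Q1 − 1.5·IQR = 24.85 − 11.925 = 12.925.
Upper fence = Q3 + 1.5·IQR = 32.80 + 11.925 = 44.725.
-7.4 < 12.925 → outlier.
All remaining values lie within [12.925, 44.725].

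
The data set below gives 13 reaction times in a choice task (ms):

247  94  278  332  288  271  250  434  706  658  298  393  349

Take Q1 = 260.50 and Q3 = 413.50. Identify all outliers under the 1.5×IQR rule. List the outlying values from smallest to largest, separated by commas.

IQR = Q3 − Q1 = 413.50 − 260.50 = 153.00.
Lower fence = Q1 − 1.5·IQR = 260.50 − 229.50 = 31.00.
Upper fence = Q3 + 1.5·IQR = 413.50 + 229.50 = 643.00.
658 > 643.00 → outlier.
706 > 643.00 → outlier.
All remaining values lie within [31.00, 643.00].

658, 706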